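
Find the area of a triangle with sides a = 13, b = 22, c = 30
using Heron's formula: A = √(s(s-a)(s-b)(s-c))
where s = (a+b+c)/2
s = (13 + 22 + 30)/2 = 65/2 = 32.5
s − a = 19.5, s − b = 10.5, s − c = 2.5
s(s−a)(s−b)(s−c) = 32.5·19.5·10.5·2.5 = 16635.9375
Area = √16635.9375 ≈ 128.98

s = 32.5, Area = 129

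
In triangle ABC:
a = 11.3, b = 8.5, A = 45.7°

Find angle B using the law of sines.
a/sin(A) = b/sin(B)  ⇒  sin(B) = b·sin(A)/a = 8.5·sin(45.7°)/11.3
sin(45.7°) ≈ 0.715693
sin(B) ≈ 8.5·0.715693/11.3 ≈ 6.08339/11.3 ≈ 0.538353
B = arcsin(0.538353) ≈ 32.5716°
(Since b ≤ a we need B ≤ A, so the obtuse alternative 180° − 32.5716° ≈ 147.428° is rejected.)

B = 32.57°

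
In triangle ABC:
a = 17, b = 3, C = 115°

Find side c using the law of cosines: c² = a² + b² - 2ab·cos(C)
c² = 17² + 3² − 2·17·3·cos(115°)
cos(115°) ≈ -0.422618
c² ≈ 289 + 9 − 102·(-0.422618) ≈ 298 + 43.1071 ≈ 341.107
c ≈ √341.107 ≈ 18.4691

c = 18.47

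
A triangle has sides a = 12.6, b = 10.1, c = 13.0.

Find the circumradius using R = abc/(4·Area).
First find the area with Heron's formula.
s = (12.6 + 10.1 + 13.0)/2 = 17.85
Area = √(s(s−a)(s−b)(s−c)) = √(17.85·5.25·7.75·4.85) ≈ √3522.42 ≈ 59.35
abc = 12.6·10.1·13.0 = 1654.38
R = abc/(4·Area) ≈ 1654.38/(4·59.35) = 1654.38/237.4 ≈ 6.96875

R = 6.969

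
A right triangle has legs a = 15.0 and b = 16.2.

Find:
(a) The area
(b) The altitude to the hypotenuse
(a) The legs are perpendicular, so Area = ½·a·b = ½·15.0·16.2 = ½·243 = 121.5
(b) Hypotenuse c = √(a² + b²) = √(225 + 262.44) = √487.44 ≈ 22.078
    Area = ½·c·h_c  ⇒  h_c = 2·Area/c = 243/22.078 ≈ 11.0064

Area = 121.5, h_c = 11.01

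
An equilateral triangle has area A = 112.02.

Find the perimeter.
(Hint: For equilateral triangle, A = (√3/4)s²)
A = (√3/4)s²  ⇒  s² = 4A/√3 = 4·112.02/√3 = 448.08/1.73205 ≈ 258.699
s ≈ √258.699 ≈ 16.0841
Perimeter = 3s ≈ 3·16.0841 ≈ 48.2524

Perimeter = 48.25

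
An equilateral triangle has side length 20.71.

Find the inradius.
r = Area/s with s the semi-perimeter.
Area = (√3/4)·20.71² = (√3/4)·428.9041 ≈ 0.433013·428.9041 ≈ 185.721
s = 3·20.71/2 = 31.065
r ≈ 185.721/31.065 ≈ 5.97846
(Equivalently r = side/(2√3) = 20.71/3.4641 ≈ 5.97846.)

r = 5.978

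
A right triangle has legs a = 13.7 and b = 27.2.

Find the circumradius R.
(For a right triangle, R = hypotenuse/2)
Hypotenuse c = √(a² + b²) = √(187.69 + 739.84) = √927.53 ≈ 30.4554
R = c/2 ≈ 30.4554/2 ≈ 15.2277

R = 15.23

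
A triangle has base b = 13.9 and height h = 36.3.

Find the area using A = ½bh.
A = ½·b·h = ½·13.9·36.3 = ½·504.57 = 252.285

Area = 252.285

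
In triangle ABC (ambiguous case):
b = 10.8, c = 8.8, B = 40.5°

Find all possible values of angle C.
b/sin(B) = c/sin(C)  ⇒  sin(C) = c·sin(B)/b = 8.8·sin(40.5°)/10.8
sin(40.5°) ≈ 0.649448
sin(C) ≈ 8.8·0.649448/10.8 ≈ 5.71514/10.8 ≈ 0.52918
Candidate 1: C₁ = arcsin(0.52918) ≈ 31.9501°  →  A = 180° − 40.5° − 31.9501° ≈ 107.55° > 0, valid
Candidate 2: C₂ = 180° − C₁ ≈ 148.05°  →  A = 180° − 40.5° − 148.05° ≈ -8.5499° ≤ 0, not a valid triangle

C = 31.95° (one solution)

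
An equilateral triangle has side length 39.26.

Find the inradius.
r = Area/s with s the semi-perimeter.
Area = (√3/4)·39.26² = (√3/4)·1541.3476 ≈ 0.433013·1541.3476 ≈ 667.423
s = 3·39.26/2 = 58.89
r ≈ 667.423/58.89 ≈ 11.3334
(Equivalently r = side/(2√3) = 39.26/3.4641 ≈ 11.3334.)

r = 11.33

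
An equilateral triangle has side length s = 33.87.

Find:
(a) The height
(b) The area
(a) The height splits the triangle into two 30-60-90 halves: h = s·√3/2 = 33.87·1.73205/2 ≈ 58.6646/2 ≈ 29.3323
(b) Area = (√3/4)·s² = (√3/4)·33.87² = (√3/4)·1147.1769 ≈ 0.433013·1147.1769 ≈ 496.742

Height = 29.33, Area = 496.7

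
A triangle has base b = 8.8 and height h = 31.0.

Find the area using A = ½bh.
A = ½·b·h = ½·8.8·31.0 = ½·272.8 = 136.4

Area = 136.4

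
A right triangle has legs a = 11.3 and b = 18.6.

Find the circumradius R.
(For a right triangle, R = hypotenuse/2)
Hypotenuse c = √(a² + b²) = √(127.69 + 345.96) = √473.65 ≈ 21.7635
R = c/2 ≈ 21.7635/2 ≈ 10.8818

R = 10.88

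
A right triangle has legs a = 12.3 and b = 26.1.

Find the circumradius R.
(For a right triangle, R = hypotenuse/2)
Hypotenuse c = √(a² + b²) = √(151.29 + 681.21) = √832.5 ≈ 28.8531
R = c/2 ≈ 28.8531/2 ≈ 14.4265

R = 14.43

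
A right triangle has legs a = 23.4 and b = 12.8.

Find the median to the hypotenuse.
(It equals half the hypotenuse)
Hypotenuse c = √(a² + b²) = √(547.56 + 163.84) = √711.4 ≈ 26.6721
Median to hypotenuse = c/2 ≈ 26.6721/2 ≈ 13.336

Median = 13.34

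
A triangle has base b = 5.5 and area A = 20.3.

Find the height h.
A = ½·b·h  ⇒  h = 2A/b = 2·20.3/5.5 = 40.6/5.5 ≈ 7.38182

h = 7.382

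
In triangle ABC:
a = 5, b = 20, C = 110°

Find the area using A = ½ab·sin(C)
A = ½·a·b·sin(C) = ½·5·20·sin(110°)
sin(110°) ≈ 0.939693
A ≈ ½·100·0.939693 = 50·0.939693 ≈ 46.9846

Area = 46.98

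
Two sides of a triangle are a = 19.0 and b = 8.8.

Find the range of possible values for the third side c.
Triangle inequality: |a − b| < c < a + b
|a − b| = |19.0 − 8.8| = 10.2
a + b = 19.0 + 8.8 = 27.8

10.2 < c < 27.8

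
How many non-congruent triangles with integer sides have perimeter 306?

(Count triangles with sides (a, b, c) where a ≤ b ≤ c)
Let a ≤ b ≤ c with a + b + c = 306. The only binding inequality is a + b > c, i.e. 306 − c > c, so c < 306/2; and c ≥ 306/3 since c is the largest side.
So 102 ≤ c ≤ 152. For each c, b runs from ⌈(306 − c)/2⌉ up to c (then a = 306 − b − c satisfies 1 ≤ a ≤ b automatically), giving c − ⌈(306 − c)/2⌉ + 1 choices.
Summing over c: 1 + 2 + 4 + 5 + … + 74 + 76  (51 terms, c = 102, …, 152) = 1951
Check (closed form: nearest integer to p²/48 for even p, (p+3)²/48 for odd p): 306²/48 = 93636/48 ≈ 1950.75 → 1951

1951 triangles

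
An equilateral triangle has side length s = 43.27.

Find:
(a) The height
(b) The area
(a) The height splits the triangle into two 30-60-90 halves: h = s·√3/2 = 43.27·1.73205/2 ≈ 74.9458/2 ≈ 37.4729
(b) Area = (√3/4)·s² = (√3/4)·43.27² = (√3/4)·1872.2929 ≈ 0.433013·1872.2929 ≈ 810.727

Height = 37.47, Area = 810.7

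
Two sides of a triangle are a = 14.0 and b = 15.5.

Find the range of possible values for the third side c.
Triangle inequality: |a − b| < c < a + b
|a − b| = |14.0 − 15.5| = 1.5
a + b = 14.0 + 15.5 = 29.5

1.5 < c < 29.5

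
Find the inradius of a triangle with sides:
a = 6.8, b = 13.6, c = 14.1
r = Area/s where s is the semi-perimeter.
s = (6.8 + 13.6 + 14.1)/2 = 34.5/2 = 17.25
Area = √(s(s−a)(s−b)(s−c)) = √(17.25·10.45·3.65·3.15) ≈ √2072.57 ≈ 45.5255
r ≈ 45.5255/17.25 ≈ 2.63916

r = 2.639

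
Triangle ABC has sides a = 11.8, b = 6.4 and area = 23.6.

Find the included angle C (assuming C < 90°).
Area = ½·a·b·sin(C)  ⇒  sin(C) = 2·Area/(a·b) = 2·23.6/(11.8·6.4) = 47.2/75.52 ≈ 0.625
C = arcsin(0.625) ≈ 38.6822° (taking the acute solution since C < 90°)

C = 38.68°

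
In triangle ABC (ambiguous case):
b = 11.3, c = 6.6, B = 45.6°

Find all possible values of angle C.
b/sin(B) = c/sin(C)  ⇒  sin(C) = c·sin(B)/b = 6.6·sin(45.6°)/11.3
sin(45.6°) ≈ 0.714473
sin(C) ≈ 6.6·0.714473/11.3 ≈ 4.71552/11.3 ≈ 0.417303
Candidate 1: C₁ = arcsin(0.417303) ≈ 24.6644°  →  A = 180° − 45.6° − 24.6644° ≈ 109.736° > 0, valid
Candidate 2: C₂ = 180° − C₁ ≈ 155.336°  →  A = 180° − 45.6° − 155.336° ≈ -20.9356° ≤ 0, not a valid triangle

C = 24.66° (one solution)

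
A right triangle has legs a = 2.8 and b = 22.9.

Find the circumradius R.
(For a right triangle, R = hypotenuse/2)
Hypotenuse c = √(a² + b²) = √(7.84 + 524.41) = √532.25 ≈ 23.0705
R = c/2 ≈ 23.0705/2 ≈ 11.5353

R = 11.54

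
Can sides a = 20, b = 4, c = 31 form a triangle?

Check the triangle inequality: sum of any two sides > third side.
a + b vs c: 20 + 4 = 24 ≤ 31  ✗
a + c vs b: 20 + 31 = 51 > 4  ✓
b + c vs a: 4 + 31 = 35 > 20  ✓

No: 20 + 4 = 24 is not > 31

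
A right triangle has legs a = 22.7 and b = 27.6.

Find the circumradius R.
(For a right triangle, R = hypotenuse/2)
Hypotenuse c = √(a² + b²) = √(515.29 + 761.76) = √1277.05 ≈ 35.7358
R = c/2 ≈ 35.7358/2 ≈ 17.8679

R = 17.87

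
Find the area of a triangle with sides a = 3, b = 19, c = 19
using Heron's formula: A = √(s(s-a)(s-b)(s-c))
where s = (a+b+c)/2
s = (3 + 19 + 19)/2 = 41/2 = 20.5
s − a = 17.5, s − b = 1.5, s − c = 1.5
s(s−a)(s−b)(s−c) = 20.5·17.5·1.5·1.5 = 807.1875
Area = √807.1875 ≈ 28.411

s = 20.5, Area = 28.41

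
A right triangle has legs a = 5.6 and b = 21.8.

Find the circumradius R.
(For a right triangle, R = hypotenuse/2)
Hypotenuse c = √(a² + b²) = √(31.36 + 475.24) = √506.6 ≈ 22.5078
R = c/2 ≈ 22.5078/2 ≈ 11.2539

R = 11.25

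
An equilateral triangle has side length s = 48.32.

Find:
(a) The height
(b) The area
(a) The height splits the triangle into two 30-60-90 halves: h = s·√3/2 = 48.32·1.73205/2 ≈ 83.6927/2 ≈ 41.8463
(b) Area = (√3/4)·s² = (√3/4)·48.32² = (√3/4)·2334.8224 ≈ 0.433013·2334.8224 ≈ 1011.01

Height = 41.85, Area = 1011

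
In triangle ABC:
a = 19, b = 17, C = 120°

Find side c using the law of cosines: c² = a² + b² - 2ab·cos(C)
c² = 19² + 17² − 2·19·17·cos(120°)
cos(120°) ≈ -0.5
c² ≈ 361 + 289 − 646·(-0.5) ≈ 650 + 323 ≈ 973
c ≈ √973 ≈ 31.1929

c = 31.19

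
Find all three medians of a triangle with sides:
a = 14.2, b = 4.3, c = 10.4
Median formula: m_a = ½√(2b² + 2c² − a²) (and cyclically). a² = 201.64, b² = 18.49, c² = 108.16.
m_a = ½√(2·18.49 + 2·108.16 − 201.64) = ½√51.66 ≈ ½·7.18749 ≈ 3.59374
m_b = ½√(2·201.64 + 2·108.16 − 18.49) = ½√601.11 ≈ ½·24.5175 ≈ 12.2588
m_c = ½√(2·201.64 + 2·18.49 − 108.16) = ½√332.1 ≈ ½·18.2236 ≈ 9.11181

m_a = 3.594, m_b = 12.26, m_c = 9.112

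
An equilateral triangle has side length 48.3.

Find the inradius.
r = Area/s with s the semi-perimeter.
Area = (√3/4)·48.3² = (√3/4)·2332.89 ≈ 0.433013·2332.89 ≈ 1010.17
s = 3·48.3/2 = 72.45
r ≈ 1010.17/72.45 ≈ 13.943
(Equivalently r = side/(2√3) = 48.3/3.4641 ≈ 13.943.)

r = 13.94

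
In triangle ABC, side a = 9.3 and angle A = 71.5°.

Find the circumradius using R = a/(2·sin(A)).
R = a/(2·sin(A)) = 9.3/(2·sin(71.5°))
sin(71.5°) ≈ 0.948324
R ≈ 9.3/(2·0.948324) = 9.3/1.89665 ≈ 4.90339

R = 4.903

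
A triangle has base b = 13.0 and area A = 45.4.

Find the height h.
A = ½·b·h  ⇒  h = 2A/b = 2·45.4/13.0 = 90.8/13.0 ≈ 6.98462

h = 6.985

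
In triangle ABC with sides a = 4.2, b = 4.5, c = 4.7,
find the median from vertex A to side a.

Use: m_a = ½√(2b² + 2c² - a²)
m_a = ½√(2·4.5² + 2·4.7² − 4.2²) = ½√(2·20.25 + 2·22.09 − 17.64) = ½√(40.5 + 44.18 − 17.64) = ½√67.04
√67.04 ≈ 8.1878, so m_a ≈ 4.0939

m_a = 4.094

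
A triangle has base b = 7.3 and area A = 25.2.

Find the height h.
A = ½·b·h  ⇒  h = 2A/b = 2·25.2/7.3 = 50.4/7.3 ≈ 6.90411

h = 6.904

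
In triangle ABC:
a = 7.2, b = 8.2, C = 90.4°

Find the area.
Two sides and the included angle (SAS): A = ½·a·b·sin(C) = ½·7.2·8.2·sin(90.4°)
sin(90.4°) ≈ 0.999976
A ≈ ½·59.04·0.999976 = 29.52·0.999976 ≈ 29.5193

Area = 29.52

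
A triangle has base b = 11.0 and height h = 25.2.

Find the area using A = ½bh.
A = ½·b·h = ½·11.0·25.2 = ½·277.2 = 138.6

Area = 138.6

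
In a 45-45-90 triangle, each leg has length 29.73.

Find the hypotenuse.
In a 45-45-90 triangle the sides are in ratio 1 : 1 : √2, so hypotenuse = leg·√2.
Hypotenuse = 29.73·√2 ≈ 29.73·1.41421 ≈ 42.0446

Hypotenuse = 29.73√2 = 42.04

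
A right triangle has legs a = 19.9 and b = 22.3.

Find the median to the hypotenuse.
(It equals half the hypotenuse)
Hypotenuse c = √(a² + b²) = √(396.01 + 497.29) = √893.3 ≈ 29.8881
Median to hypotenuse = c/2 ≈ 29.8881/2 ≈ 14.9441

Median = 14.94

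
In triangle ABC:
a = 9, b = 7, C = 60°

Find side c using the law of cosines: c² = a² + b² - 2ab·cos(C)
c² = 9² + 7² − 2·9·7·cos(60°)
cos(60°) ≈ 0.5
c² ≈ 81 + 49 − 126·(0.5) ≈ 130 − 63 ≈ 67
c ≈ √67 ≈ 8.18535

c = 8.185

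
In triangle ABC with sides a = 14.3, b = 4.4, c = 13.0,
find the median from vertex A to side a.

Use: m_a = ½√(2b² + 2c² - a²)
m_a = ½√(2·4.4² + 2·13.0² − 14.3²) = ½√(2·19.36 + 2·169 − 204.49) = ½√(38.72 + 338 − 204.49) = ½√172.23
√172.23 ≈ 13.1236, so m_a ≈ 6.56182

m_a = 6.562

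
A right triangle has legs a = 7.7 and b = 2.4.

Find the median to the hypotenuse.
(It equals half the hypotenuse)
Hypotenuse c = √(a² + b²) = √(59.29 + 5.76) = √65.05 ≈ 8.06536
Median to hypotenuse = c/2 ≈ 8.06536/2 ≈ 4.03268

Median = 4.033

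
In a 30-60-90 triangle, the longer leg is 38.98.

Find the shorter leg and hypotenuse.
In a 30-60-90 triangle the sides are in ratio 1 : √3 : 2, so short leg = long leg/√3 and hypotenuse = 2·(short leg).
Short leg = 38.98/√3 ≈ 38.98/1.73205 ≈ 22.5051
Hypotenuse = 2·22.5051 ≈ 45.0102

Short leg = 22.51, Hypotenuse = 45.01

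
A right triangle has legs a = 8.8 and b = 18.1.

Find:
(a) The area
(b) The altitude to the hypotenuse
(a) The legs are perpendicular, so Area = ½·a·b = ½·8.8·18.1 = ½·159.28 = 79.64
(b) Hypotenuse c = √(a² + b²) = √(77.44 + 327.61) = √405.05 ≈ 20.1259
    Area = ½·c·h_c  ⇒  h_c = 2·Area/c = 159.28/20.1259 ≈ 7.9142

Area = 79.64, h_c = 7.914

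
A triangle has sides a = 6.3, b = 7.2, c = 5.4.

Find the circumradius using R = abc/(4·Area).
First find the area with Heron's formula.
s = (6.3 + 7.2 + 5.4)/2 = 9.45
Area = √(s(s−a)(s−b)(s−c)) = √(9.45·3.15·2.25·4.05) ≈ √271.256 ≈ 16.4699
abc = 6.3·7.2·5.4 = 244.944
R = abc/(4·Area) ≈ 244.944/(4·16.4699) = 244.944/65.8794 ≈ 3.71806

R = 3.718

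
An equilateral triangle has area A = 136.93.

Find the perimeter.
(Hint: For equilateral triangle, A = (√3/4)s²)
A = (√3/4)s²  ⇒  s² = 4A/√3 = 4·136.93/√3 = 547.72/1.73205 ≈ 316.226
s ≈ √316.226 ≈ 17.7828
Perimeter = 3s ≈ 3·17.7828 ≈ 53.3483

Perimeter = 53.35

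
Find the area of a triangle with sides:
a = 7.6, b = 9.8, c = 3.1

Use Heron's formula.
s = (7.6 + 9.8 + 3.1)/2 = 20.5/2 = 10.25
s − a = 2.65, s − b = 0.45, s − c = 7.15
s(s−a)(s−b)(s−c) = 10.25·2.65·0.45·7.15 ≈ 87.3953
Area = √87.3953 ≈ 9.34855

Area = 9.349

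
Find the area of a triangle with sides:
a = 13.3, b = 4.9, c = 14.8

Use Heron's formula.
s = (13.3 + 4.9 + 14.8)/2 = 33/2 = 16.5
s − a = 3.2, s − b = 11.6, s − c = 1.7
s(s−a)(s−b)(s−c) = 16.5·3.2·11.6·1.7 ≈ 1041.22
Area = √1041.22 ≈ 32.2679

Area = 32.27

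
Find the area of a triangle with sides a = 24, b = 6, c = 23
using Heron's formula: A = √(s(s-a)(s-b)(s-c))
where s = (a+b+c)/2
s = (24 + 6 + 23)/2 = 53/2 = 26.5
s − a = 2.5, s − b = 20.5, s − c = 3.5
s(s−a)(s−b)(s−c) = 26.5·2.5·20.5·3.5 = 4753.4375
Area = √4753.4375 ≈ 68.9452

s = 26.5, Area = 68.95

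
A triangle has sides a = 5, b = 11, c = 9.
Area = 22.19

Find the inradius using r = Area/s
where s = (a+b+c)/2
s = (5 + 11 + 9)/2 = 25/2 = 12.5
r = Area/s = 22.19/12.5 ≈ 1.7752

r = 1.775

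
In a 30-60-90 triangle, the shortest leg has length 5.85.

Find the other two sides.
In a 30-60-90 triangle the sides are in ratio 1 : √3 : 2 (short leg : long leg : hypotenuse).
Long leg = 5.85·√3 ≈ 5.85·1.73205 ≈ 10.1325
Hypotenuse = 2·5.85 = 11.7

Long leg = 5.85√3 = 10.13, Hypotenuse = 11.7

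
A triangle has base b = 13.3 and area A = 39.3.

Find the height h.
A = ½·b·h  ⇒  h = 2A/b = 2·39.3/13.3 = 78.6/13.3 ≈ 5.90977

h = 5.91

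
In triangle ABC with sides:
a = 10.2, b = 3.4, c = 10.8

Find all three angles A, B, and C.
Law of cosines for each angle (a² = 104.04, b² = 11.56, c² = 116.64):
cos(A) = (b² + c² − a²)/(2bc) = (11.56 + 116.64 − 104.04)/(2·3.4·10.8) = 24.16/73.44 ≈ 0.328976  ⇒  A ≈ 70.7934°
cos(B) = (a² + c² − b²)/(2ac) = (104.04 + 116.64 − 11.56)/(2·10.2·10.8) = 209.12/220.32 ≈ 0.949165  ⇒  B ≈ 18.3475°
cos(C) = (a² + b² − c²)/(2ab) = (104.04 + 11.56 − 116.64)/(2·10.2·3.4) = -1.04/69.36 ≈ -0.0149942  ⇒  C ≈ 90.8591°
Check: A + B + C ≈ 180°

A = 70.79°, B = 18.35°, C = 90.86°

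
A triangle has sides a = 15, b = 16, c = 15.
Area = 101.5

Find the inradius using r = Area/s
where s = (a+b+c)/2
s = (15 + 16 + 15)/2 = 46/2 = 23
r = Area/s = 101.5/23 ≈ 4.41304

r = 4.413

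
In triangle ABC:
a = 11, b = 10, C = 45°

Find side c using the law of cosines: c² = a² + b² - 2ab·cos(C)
c² = 11² + 10² − 2·11·10·cos(45°)
cos(45°) ≈ 0.707107
c² ≈ 121 + 100 − 220·(0.707107) ≈ 221 − 155.563 ≈ 65.4365
c ≈ √65.4365 ≈ 8.08928

c = 8.089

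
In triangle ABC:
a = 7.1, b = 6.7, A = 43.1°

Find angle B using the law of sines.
a/sin(A) = b/sin(B)  ⇒  sin(B) = b·sin(A)/a = 6.7·sin(43.1°)/7.1
sin(43.1°) ≈ 0.683274
sin(B) ≈ 6.7·0.683274/7.1 ≈ 4.57793/7.1 ≈ 0.644779
B = arcsin(0.644779) ≈ 40.1491°
(Since b ≤ a we need B ≤ A, so the obtuse alternative 180° − 40.1491° ≈ 139.851° is rejected.)

B = 40.15°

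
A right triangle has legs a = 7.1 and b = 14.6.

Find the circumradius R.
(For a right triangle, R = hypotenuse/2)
Hypotenuse c = √(a² + b²) = √(50.41 + 213.16) = √263.57 ≈ 16.2348
R = c/2 ≈ 16.2348/2 ≈ 8.11742

R = 8.117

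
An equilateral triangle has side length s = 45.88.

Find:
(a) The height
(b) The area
(a) The height splits the triangle into two 30-60-90 halves: h = s·√3/2 = 45.88·1.73205/2 ≈ 79.4665/2 ≈ 39.7332
(b) Area = (√3/4)·s² = (√3/4)·45.88² = (√3/4)·2104.9744 ≈ 0.433013·2104.9744 ≈ 911.481

Height = 39.73, Area = 911.5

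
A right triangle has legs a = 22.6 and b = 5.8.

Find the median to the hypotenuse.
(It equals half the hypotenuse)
Hypotenuse c = √(a² + b²) = √(510.76 + 33.64) = √544.4 ≈ 23.3324
Median to hypotenuse = c/2 ≈ 23.3324/2 ≈ 11.6662

Median = 11.67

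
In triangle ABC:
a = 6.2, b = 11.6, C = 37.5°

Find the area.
Two sides and the included angle (SAS): A = ½·a·b·sin(C) = ½·6.2·11.6·sin(37.5°)
sin(37.5°) ≈ 0.608761
A ≈ ½·71.92·0.608761 = 35.96·0.608761 ≈ 21.8911

Area = 21.89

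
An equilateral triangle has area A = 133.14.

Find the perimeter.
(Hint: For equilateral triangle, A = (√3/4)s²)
A = (√3/4)s²  ⇒  s² = 4A/√3 = 4·133.14/√3 = 532.56/1.73205 ≈ 307.474
s ≈ √307.474 ≈ 17.5349
Perimeter = 3s ≈ 3·17.5349 ≈ 52.6048

Perimeter = 52.6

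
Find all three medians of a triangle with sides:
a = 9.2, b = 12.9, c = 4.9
Median formula: m_a = ½√(2b² + 2c² − a²) (and cyclically). a² = 84.64, b² = 166.41, c² = 24.01.
m_a = ½√(2·166.41 + 2·24.01 − 84.64) = ½√296.2 ≈ ½·17.2105 ≈ 8.60523
m_b = ½√(2·84.64 + 2·24.01 − 166.41) = ½√50.89 ≈ ½·7.13372 ≈ 3.56686
m_c = ½√(2·84.64 + 2·166.41 − 24.01) = ½√478.09 ≈ ½·21.8653 ≈ 10.9326

m_a = 8.605, m_b = 3.567, m_c = 10.93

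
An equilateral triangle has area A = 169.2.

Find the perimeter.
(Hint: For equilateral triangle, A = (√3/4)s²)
A = (√3/4)s²  ⇒  s² = 4A/√3 = 4·169.2/√3 = 676.8/1.73205 ≈ 390.751
s ≈ √390.751 ≈ 19.7674
Perimeter = 3s ≈ 3·19.7674 ≈ 59.3022

Perimeter = 59.3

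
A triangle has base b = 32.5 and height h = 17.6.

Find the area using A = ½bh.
A = ½·b·h = ½·32.5·17.6 = ½·572 = 286

Area = 286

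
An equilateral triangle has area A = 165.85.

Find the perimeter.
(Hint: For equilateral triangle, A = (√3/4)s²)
A = (√3/4)s²  ⇒  s² = 4A/√3 = 4·165.85/√3 = 663.4/1.73205 ≈ 383.014
s ≈ √383.014 ≈ 19.5707
Perimeter = 3s ≈ 3·19.5707 ≈ 58.7122

Perimeter = 58.71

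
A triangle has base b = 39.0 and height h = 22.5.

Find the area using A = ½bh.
A = ½·b·h = ½·39.0·22.5 = ½·877.5 = 438.75

Area = 438.75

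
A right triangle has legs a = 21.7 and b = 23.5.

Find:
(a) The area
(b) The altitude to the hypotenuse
(a) The legs are perpendicular, so Area = ½·a·b = ½·21.7·23.5 = ½·509.95 = 254.975
(b) Hypotenuse c = √(a² + b²) = √(470.89 + 552.25) = √1023.14 ≈ 31.9866
    Area = ½·c·h_c  ⇒  h_c = 2·Area/c = 509.95/31.9866 ≈ 15.9426

Area = 254.975, h_c = 15.94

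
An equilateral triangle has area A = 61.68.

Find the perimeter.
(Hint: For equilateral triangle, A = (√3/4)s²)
A = (√3/4)s²  ⇒  s² = 4A/√3 = 4·61.68/√3 = 246.72/1.73205 ≈ 142.444
s ≈ √142.444 ≈ 11.935
Perimeter = 3s ≈ 3·11.935 ≈ 35.805

Perimeter = 35.8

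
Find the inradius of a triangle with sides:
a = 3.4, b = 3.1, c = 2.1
r = Area/s where s is the semi-perimeter.
s = (3.4 + 3.1 + 2.1)/2 = 8.6/2 = 4.3
Area = √(s(s−a)(s−b)(s−c)) = √(4.3·0.9·1.2·2.2) ≈ √10.2168 ≈ 3.19637
r ≈ 3.19637/4.3 ≈ 0.743343

r = 0.7433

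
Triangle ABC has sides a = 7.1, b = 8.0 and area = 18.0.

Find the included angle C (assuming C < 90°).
Area = ½·a·b·sin(C)  ⇒  sin(C) = 2·Area/(a·b) = 2·18.0/(7.1·8.0) = 36/56.8 ≈ 0.633803
C = arcsin(0.633803) ≈ 39.3312° (taking the acute solution since C < 90°)

C = 39.33°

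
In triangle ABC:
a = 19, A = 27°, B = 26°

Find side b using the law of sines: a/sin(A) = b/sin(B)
a/sin(A) = b/sin(B)  ⇒  b = a·sin(B)/sin(A) = 19·sin(26°)/sin(27°)
sin(26°) ≈ 0.438371, sin(27°) ≈ 0.45399
b ≈ 19·0.438371/0.45399 ≈ 8.32905/0.45399 ≈ 18.3463

b = 18.35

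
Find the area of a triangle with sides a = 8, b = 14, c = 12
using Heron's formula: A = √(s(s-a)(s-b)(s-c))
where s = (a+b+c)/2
s = (8 + 14 + 12)/2 = 34/2 = 17
s − a = 9, s − b = 3, s − c = 5
s(s−a)(s−b)(s−c) = 17·9·3·5 = 2295
Area = √2295 ≈ 47.9062

s = 17.0, Area = 47.91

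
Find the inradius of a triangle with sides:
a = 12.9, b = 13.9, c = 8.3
r = Area/s where s is the semi-perimeter.
s = (12.9 + 13.9 + 8.3)/2 = 35.1/2 = 17.55
Area = √(s(s−a)(s−b)(s−c)) = √(17.55·4.65·3.65·9.25) ≈ √2755.27 ≈ 52.4907
r ≈ 52.4907/17.55 ≈ 2.99092

r = 2.991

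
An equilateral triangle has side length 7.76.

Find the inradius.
r = Area/s with s the semi-perimeter.
Area = (√3/4)·7.76² = (√3/4)·60.2176 ≈ 0.433013·60.2176 ≈ 26.075
s = 3·7.76/2 = 11.64
r ≈ 26.075/11.64 ≈ 2.24012
(Equivalently r = side/(2√3) = 7.76/3.4641 ≈ 2.24012.)

r = 2.24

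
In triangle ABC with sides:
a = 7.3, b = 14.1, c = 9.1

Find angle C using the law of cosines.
c² = a² + b² − 2ab·cos(C)  ⇒  cos(C) = (a² + b² − c²)/(2ab)
cos(C) = (7.3² + 14.1² − 9.1²)/(2·7.3·14.1) = (53.29 + 198.81 − 82.81)/205.86 = 169.29/205.86 ≈ 0.822355
C = arccos(0.822355) ≈ 34.6788°

C = 34.68°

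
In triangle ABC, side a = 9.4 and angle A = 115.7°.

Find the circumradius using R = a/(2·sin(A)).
R = a/(2·sin(A)) = 9.4/(2·sin(115.7°))
sin(115.7°) ≈ 0.901077
R ≈ 9.4/(2·0.901077) = 9.4/1.80215 ≈ 5.21598

R = 5.216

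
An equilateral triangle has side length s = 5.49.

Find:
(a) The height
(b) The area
(a) The height splits the triangle into two 30-60-90 halves: h = s·√3/2 = 5.49·1.73205/2 ≈ 9.50896/2 ≈ 4.75448
(b) Area = (√3/4)·s² = (√3/4)·5.49² = (√3/4)·30.1401 ≈ 0.433013·30.1401 ≈ 13.051

Height = 4.754, Area = 13.05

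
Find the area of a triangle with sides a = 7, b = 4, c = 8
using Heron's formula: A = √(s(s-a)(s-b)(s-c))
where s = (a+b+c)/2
s = (7 + 4 + 8)/2 = 19/2 = 9.5
s − a = 2.5, s − b = 5.5, s − c = 1.5
s(s−a)(s−b)(s−c) = 9.5·2.5·5.5·1.5 = 195.9375
Area = √195.9375 ≈ 13.9978

s = 9.5, Area = 14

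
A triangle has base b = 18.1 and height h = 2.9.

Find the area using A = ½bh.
A = ½·b·h = ½·18.1·2.9 = ½·52.49 = 26.245

Area = 26.245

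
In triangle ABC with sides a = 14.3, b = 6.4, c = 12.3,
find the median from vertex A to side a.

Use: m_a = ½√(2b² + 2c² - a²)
m_a = ½√(2·6.4² + 2·12.3² − 14.3²) = ½√(2·40.96 + 2·151.29 − 204.49) = ½√(81.92 + 302.58 − 204.49) = ½√180.01
√180.01 ≈ 13.4168, so m_a ≈ 6.70839

m_a = 6.708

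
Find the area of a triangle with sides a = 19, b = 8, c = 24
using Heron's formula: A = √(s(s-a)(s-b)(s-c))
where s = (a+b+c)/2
s = (19 + 8 + 24)/2 = 51/2 = 25.5
s − a = 6.5, s − b = 17.5, s − c = 1.5
s(s−a)(s−b)(s−c) = 25.5·6.5·17.5·1.5 = 4350.9375
Area = √4350.9375 ≈ 65.9616

s = 25.5, Area = 65.96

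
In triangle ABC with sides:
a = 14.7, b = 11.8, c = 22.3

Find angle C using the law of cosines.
c² = a² + b² − 2ab·cos(C)  ⇒  cos(C) = (a² + b² − c²)/(2ab)
cos(C) = (14.7² + 11.8² − 22.3²)/(2·14.7·11.8) = (216.09 + 139.24 − 497.29)/346.92 = -141.96/346.92 ≈ -0.409201
C = arccos(-0.409201) ≈ 114.155°

C = 114.2°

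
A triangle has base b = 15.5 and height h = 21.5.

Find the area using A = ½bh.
A = ½·b·h = ½·15.5·21.5 = ½·333.25 = 166.625

Area = 166.625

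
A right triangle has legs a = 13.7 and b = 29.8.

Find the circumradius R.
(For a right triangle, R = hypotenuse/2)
Hypotenuse c = √(a² + b²) = √(187.69 + 888.04) = √1075.73 ≈ 32.7983
R = c/2 ≈ 32.7983/2 ≈ 16.3992

R = 16.4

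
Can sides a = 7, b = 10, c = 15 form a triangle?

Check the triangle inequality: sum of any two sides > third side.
a + b vs c: 7 + 10 = 17 > 15  ✓
a + c vs b: 7 + 15 = 22 > 10  ✓
b + c vs a: 10 + 15 = 25 > 7  ✓

Yes, triangle inequality satisfied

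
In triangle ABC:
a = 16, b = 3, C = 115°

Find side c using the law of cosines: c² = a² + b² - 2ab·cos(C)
c² = 16² + 3² − 2·16·3·cos(115°)
cos(115°) ≈ -0.422618
c² ≈ 256 + 9 − 96·(-0.422618) ≈ 265 + 40.5714 ≈ 305.571
c ≈ √305.571 ≈ 17.4806

c = 17.48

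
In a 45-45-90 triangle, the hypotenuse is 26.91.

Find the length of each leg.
In a 45-45-90 triangle hypotenuse = leg·√2, so leg = hypotenuse/√2.
Leg = 26.91/√2 ≈ 26.91/1.41421 ≈ 19.0282

Each leg = 19.03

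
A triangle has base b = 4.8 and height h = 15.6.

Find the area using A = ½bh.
A = ½·b·h = ½·4.8·15.6 = ½·74.88 = 37.44

Area = 37.44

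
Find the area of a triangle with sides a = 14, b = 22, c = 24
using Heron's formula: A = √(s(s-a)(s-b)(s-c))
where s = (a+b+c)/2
s = (14 + 22 + 24)/2 = 60/2 = 30
s − a = 16, s − b = 8, s − c = 6
s(s−a)(s−b)(s−c) = 30·16·8·6 = 23040
Area = √23040 ≈ 151.789

s = 30.0, Area = 151.8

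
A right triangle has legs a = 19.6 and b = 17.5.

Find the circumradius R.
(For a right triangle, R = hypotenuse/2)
Hypotenuse c = √(a² + b²) = √(384.16 + 306.25) = √690.41 ≈ 26.2757
R = c/2 ≈ 26.2757/2 ≈ 13.1378

R = 13.14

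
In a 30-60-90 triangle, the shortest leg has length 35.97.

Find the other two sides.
In a 30-60-90 triangle the sides are in ratio 1 : √3 : 2 (short leg : long leg : hypotenuse).
Long leg = 35.97·√3 ≈ 35.97·1.73205 ≈ 62.3019
Hypotenuse = 2·35.97 = 71.94

Long leg = 35.97√3 = 62.3, Hypotenuse = 71.94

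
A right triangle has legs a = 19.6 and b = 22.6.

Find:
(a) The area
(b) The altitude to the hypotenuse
(a) The legs are perpendicular, so Area = ½·a·b = ½·19.6·22.6 = ½·442.96 = 221.48
(b) Hypotenuse c = √(a² + b²) = √(384.16 + 510.76) = √894.92 ≈ 29.9152
    Area = ½·c·h_c  ⇒  h_c = 2·Area/c = 442.96/29.9152 ≈ 14.8072

Area = 221.48, h_c = 14.81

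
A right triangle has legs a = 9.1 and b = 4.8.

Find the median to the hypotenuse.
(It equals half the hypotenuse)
Hypotenuse c = √(a² + b²) = √(82.81 + 23.04) = √105.85 ≈ 10.2883
Median to hypotenuse = c/2 ≈ 10.2883/2 ≈ 5.14417

Median = 5.144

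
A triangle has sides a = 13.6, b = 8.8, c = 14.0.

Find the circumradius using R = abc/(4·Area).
First find the area with Heron's formula.
s = (13.6 + 8.8 + 14.0)/2 = 18.2
Area = √(s(s−a)(s−b)(s−c)) = √(18.2·4.6·9.4·4.2) ≈ √3305.27 ≈ 57.4914
abc = 13.6·8.8·14.0 = 1675.52
R = abc/(4·Area) ≈ 1675.52/(4·57.4914) = 1675.52/229.966 ≈ 7.28595

R = 7.286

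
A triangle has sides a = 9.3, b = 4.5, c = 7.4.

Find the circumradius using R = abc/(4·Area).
First find the area with Heron's formula.
s = (9.3 + 4.5 + 7.4)/2 = 10.6
Area = √(s(s−a)(s−b)(s−c)) = √(10.6·1.3·6.1·3.2) ≈ √268.986 ≈ 16.4008
abc = 9.3·4.5·7.4 = 309.69
R = abc/(4·Area) ≈ 309.69/(4·16.4008) = 309.69/65.6031 ≈ 4.72066

R = 4.721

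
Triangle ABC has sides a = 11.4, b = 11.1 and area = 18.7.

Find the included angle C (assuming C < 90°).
Area = ½·a·b·sin(C)  ⇒  sin(C) = 2·Area/(a·b) = 2·18.7/(11.4·11.1) = 37.4/126.54 ≈ 0.295559
C = arcsin(0.295559) ≈ 17.191° (taking the acute solution since C < 90°)

C = 17.19°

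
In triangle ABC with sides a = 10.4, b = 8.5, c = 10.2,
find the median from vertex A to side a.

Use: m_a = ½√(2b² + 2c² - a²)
m_a = ½√(2·8.5² + 2·10.2² − 10.4²) = ½√(2·72.25 + 2·104.04 − 108.16) = ½√(144.5 + 208.08 − 108.16) = ½√244.42
√244.42 ≈ 15.6339, so m_a ≈ 7.81697

m_a = 7.817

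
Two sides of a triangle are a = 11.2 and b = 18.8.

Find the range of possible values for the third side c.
Triangle inequality: |a − b| < c < a + b
|a − b| = |11.2 − 18.8| = 7.6
a + b = 11.2 + 18.8 = 30

7.6 < c < 30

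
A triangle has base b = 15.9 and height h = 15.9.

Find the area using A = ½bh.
A = ½·b·h = ½·15.9·15.9 = ½·252.81 = 126.405

Area = 126.405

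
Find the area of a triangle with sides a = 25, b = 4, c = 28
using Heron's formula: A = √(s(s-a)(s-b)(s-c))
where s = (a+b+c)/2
s = (25 + 4 + 28)/2 = 57/2 = 28.5
s − a = 3.5, s − b = 24.5, s − c = 0.5
s(s−a)(s−b)(s−c) = 28.5·3.5·24.5·0.5 = 1221.9375
Area = √1221.9375 ≈ 34.9562

s = 28.5, Area = 34.96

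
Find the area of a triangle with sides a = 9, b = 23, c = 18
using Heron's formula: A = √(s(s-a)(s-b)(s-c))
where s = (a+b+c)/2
s = (9 + 23 + 18)/2 = 50/2 = 25
s − a = 16, s − b = 2, s − c = 7
s(s−a)(s−b)(s−c) = 25·16·2·7 = 5600
Area = √5600 ≈ 74.8331

s = 25.0, Area = 74.83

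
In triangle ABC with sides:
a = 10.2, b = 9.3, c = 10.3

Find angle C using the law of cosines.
c² = a² + b² − 2ab·cos(C)  ⇒  cos(C) = (a² + b² − c²)/(2ab)
cos(C) = (10.2² + 9.3² − 10.3²)/(2·10.2·9.3) = (104.04 + 86.49 − 106.09)/189.72 = 84.44/189.72 ≈ 0.445077
C = arccos(0.445077) ≈ 63.5717°

C = 63.57°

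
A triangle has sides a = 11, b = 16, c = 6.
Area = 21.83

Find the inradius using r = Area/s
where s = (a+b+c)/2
s = (11 + 16 + 6)/2 = 33/2 = 16.5
r = Area/s = 21.83/16.5 ≈ 1.32303

r = 1.323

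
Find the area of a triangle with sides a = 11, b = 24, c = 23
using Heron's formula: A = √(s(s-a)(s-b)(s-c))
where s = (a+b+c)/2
s = (11 + 24 + 23)/2 = 58/2 = 29
s − a = 18, s − b = 5, s − c = 6
s(s−a)(s−b)(s−c) = 29·18·5·6 = 15660
Area = √15660 ≈ 125.14

s = 29.0, Area = 125.1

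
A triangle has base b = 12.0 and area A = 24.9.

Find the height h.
A = ½·b·h  ⇒  h = 2A/b = 2·24.9/12.0 = 49.8/12.0 ≈ 4.15

h = 4.15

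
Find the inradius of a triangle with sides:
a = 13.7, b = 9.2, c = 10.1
r = Area/s where s is the semi-perimeter.
s = (13.7 + 9.2 + 10.1)/2 = 33/2 = 16.5
Area = √(s(s−a)(s−b)(s−c)) = √(16.5·2.8·7.3·6.4) ≈ √2158.46 ≈ 46.4593
r ≈ 46.4593/16.5 ≈ 2.81571

r = 2.816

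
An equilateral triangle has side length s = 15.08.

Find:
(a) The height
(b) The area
(a) The height splits the triangle into two 30-60-90 halves: h = s·√3/2 = 15.08·1.73205/2 ≈ 26.1193/2 ≈ 13.0597
(b) Area = (√3/4)·s² = (√3/4)·15.08² = (√3/4)·227.4064 ≈ 0.433013·227.4064 ≈ 98.4699

Height = 13.06, Area = 98.47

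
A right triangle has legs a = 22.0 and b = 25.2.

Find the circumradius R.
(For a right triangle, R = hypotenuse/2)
Hypotenuse c = √(a² + b²) = √(484 + 635.04) = √1119.04 ≈ 33.4521
R = c/2 ≈ 33.4521/2 ≈ 16.726

R = 16.73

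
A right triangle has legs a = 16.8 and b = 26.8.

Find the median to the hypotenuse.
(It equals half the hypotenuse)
Hypotenuse c = √(a² + b²) = √(282.24 + 718.24) = √1000.48 ≈ 31.6304
Median to hypotenuse = c/2 ≈ 31.6304/2 ≈ 15.8152

Median = 15.82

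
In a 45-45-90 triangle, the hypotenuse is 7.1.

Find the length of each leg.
In a 45-45-90 triangle hypotenuse = leg·√2, so leg = hypotenuse/√2.
Leg = 7.1/√2 ≈ 7.1/1.41421 ≈ 5.02046

Each leg = 5.02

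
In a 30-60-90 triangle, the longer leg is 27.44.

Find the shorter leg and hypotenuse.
In a 30-60-90 triangle the sides are in ratio 1 : √3 : 2, so short leg = long leg/√3 and hypotenuse = 2·(short leg).
Short leg = 27.44/√3 ≈ 27.44/1.73205 ≈ 15.8425
Hypotenuse = 2·15.8425 ≈ 31.685

Short leg = 15.84, Hypotenuse = 31.68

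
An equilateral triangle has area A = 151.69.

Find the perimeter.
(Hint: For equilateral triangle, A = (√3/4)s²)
A = (√3/4)s²  ⇒  s² = 4A/√3 = 4·151.69/√3 = 606.76/1.73205 ≈ 350.313
s ≈ √350.313 ≈ 18.7167
Perimeter = 3s ≈ 3·18.7167 ≈ 56.15

Perimeter = 56.15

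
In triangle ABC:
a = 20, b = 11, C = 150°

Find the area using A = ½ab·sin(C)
A = ½·a·b·sin(C) = ½·20·11·sin(150°)
sin(150°) ≈ 0.5
A ≈ ½·220·0.5 = 110·0.5 ≈ 55

Area = 55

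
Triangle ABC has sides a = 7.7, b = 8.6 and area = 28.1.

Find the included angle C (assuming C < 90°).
Area = ½·a·b·sin(C)  ⇒  sin(C) = 2·Area/(a·b) = 2·28.1/(7.7·8.6) = 56.2/66.22 ≈ 0.848686
C = arcsin(0.848686) ≈ 58.0691° (taking the acute solution since C < 90°)

C = 58.07°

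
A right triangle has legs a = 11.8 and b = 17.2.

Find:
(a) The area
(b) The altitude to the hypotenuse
(a) The legs are perpendicular, so Area = ½·a·b = ½·11.8·17.2 = ½·202.96 = 101.48
(b) Hypotenuse c = √(a² + b²) = √(139.24 + 295.84) = √435.08 ≈ 20.8586
    Area = ½·c·h_c  ⇒  h_c = 2·Area/c = 202.96/20.8586 ≈ 9.73029

Area = 101.48, h_c = 9.73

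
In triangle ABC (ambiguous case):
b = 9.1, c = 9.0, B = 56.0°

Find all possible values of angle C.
b/sin(B) = c/sin(C)  ⇒  sin(C) = c·sin(B)/b = 9.0·sin(56.0°)/9.1
sin(56.0°) ≈ 0.829038
sin(C) ≈ 9.0·0.829038/9.1 ≈ 7.46134/9.1 ≈ 0.819927
Candidate 1: C₁ = arcsin(0.819927) ≈ 55.0775°  →  A = 180° − 56.0° − 55.0775° ≈ 68.9225° > 0, valid
Candidate 2: C₂ = 180° − C₁ ≈ 124.922°  →  A = 180° − 56.0° − 124.922° ≈ -0.9225° ≤ 0, not a valid triangle

C = 55.08° (one solution)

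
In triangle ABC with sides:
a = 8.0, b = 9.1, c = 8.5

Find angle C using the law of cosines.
c² = a² + b² − 2ab·cos(C)  ⇒  cos(C) = (a² + b² − c²)/(2ab)
cos(C) = (8.0² + 9.1² − 8.5²)/(2·8.0·9.1) = (64 + 82.81 − 72.25)/145.6 = 74.56/145.6 ≈ 0.512088
C = arccos(0.512088) ≈ 59.197°

C = 59.2°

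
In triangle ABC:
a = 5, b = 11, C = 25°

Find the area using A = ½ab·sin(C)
A = ½·a·b·sin(C) = ½·5·11·sin(25°)
sin(25°) ≈ 0.422618
A ≈ ½·55·0.422618 = 27.5·0.422618 ≈ 11.622

Area = 11.62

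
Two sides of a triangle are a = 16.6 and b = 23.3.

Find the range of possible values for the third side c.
Triangle inequality: |a − b| < c < a + b
|a − b| = |16.6 − 23.3| = 6.7
a + b = 16.6 + 23.3 = 39.9

6.7 < c < 39.9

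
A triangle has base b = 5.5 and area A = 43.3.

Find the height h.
A = ½·b·h  ⇒  h = 2A/b = 2·43.3/5.5 = 86.6/5.5 ≈ 15.7455

h = 15.75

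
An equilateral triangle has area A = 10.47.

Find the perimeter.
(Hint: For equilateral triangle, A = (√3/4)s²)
A = (√3/4)s²  ⇒  s² = 4A/√3 = 4·10.47/√3 = 41.88/1.73205 ≈ 24.1794
s ≈ √24.1794 ≈ 4.91726
Perimeter = 3s ≈ 3·4.91726 ≈ 14.7518

Perimeter = 14.75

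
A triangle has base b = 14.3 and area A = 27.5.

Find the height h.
A = ½·b·h  ⇒  h = 2A/b = 2·27.5/14.3 = 55/14.3 ≈ 3.84615

h = 3.846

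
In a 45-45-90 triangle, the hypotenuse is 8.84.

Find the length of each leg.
In a 45-45-90 triangle hypotenuse = leg·√2, so leg = hypotenuse/√2.
Leg = 8.84/√2 ≈ 8.84/1.41421 ≈ 6.25082

Each leg = 6.251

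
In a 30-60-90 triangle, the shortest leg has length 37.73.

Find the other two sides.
In a 30-60-90 triangle the sides are in ratio 1 : √3 : 2 (short leg : long leg : hypotenuse).
Long leg = 37.73·√3 ≈ 37.73·1.73205 ≈ 65.3503
Hypotenuse = 2·37.73 = 75.46

Long leg = 37.73√3 = 65.35, Hypotenuse = 75.46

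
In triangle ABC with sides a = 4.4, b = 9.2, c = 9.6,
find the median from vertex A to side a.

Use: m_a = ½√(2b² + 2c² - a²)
m_a = ½√(2·9.2² + 2·9.6² − 4.4²) = ½√(2·84.64 + 2·92.16 − 19.36) = ½√(169.28 + 184.32 − 19.36) = ½√334.24
√334.24 ≈ 18.2822, so m_a ≈ 9.14112

m_a = 9.141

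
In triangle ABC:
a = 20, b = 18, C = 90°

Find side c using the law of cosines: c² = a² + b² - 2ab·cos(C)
c² = 20² + 18² − 2·20·18·cos(90°)
cos(90°) ≈ 0
c² ≈ 400 + 324 − 720·(0) ≈ 724 − 0 ≈ 724
c ≈ √724 ≈ 26.9072

c = 26.91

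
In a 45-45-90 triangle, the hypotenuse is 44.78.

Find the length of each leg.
In a 45-45-90 triangle hypotenuse = leg·√2, so leg = hypotenuse/√2.
Leg = 44.78/√2 ≈ 44.78/1.41421 ≈ 31.6642

Each leg = 31.66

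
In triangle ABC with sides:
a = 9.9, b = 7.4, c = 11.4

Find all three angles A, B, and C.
Law of cosines for each angle (a² = 98.01, b² = 54.76, c² = 129.96):
cos(A) = (b² + c² − a²)/(2bc) = (54.76 + 129.96 − 98.01)/(2·7.4·11.4) = 86.71/168.72 ≈ 0.513928  ⇒  A ≈ 59.0741°
cos(B) = (a² + c² − b²)/(2ac) = (98.01 + 129.96 − 54.76)/(2·9.9·11.4) = 173.21/225.72 ≈ 0.767367  ⇒  B ≈ 39.882°
cos(C) = (a² + b² − c²)/(2ab) = (98.01 + 54.76 − 129.96)/(2·9.9·7.4) = 22.81/146.52 ≈ 0.155678  ⇒  C ≈ 81.0439°
Check: A + B + C ≈ 180°

A = 59.07°, B = 39.88°, C = 81.04°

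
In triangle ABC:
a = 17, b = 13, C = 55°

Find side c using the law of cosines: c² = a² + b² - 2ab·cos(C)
c² = 17² + 13² − 2·17·13·cos(55°)
cos(55°) ≈ 0.573576
c² ≈ 289 + 169 − 442·(0.573576) ≈ 458 − 253.521 ≈ 204.479
c ≈ √204.479 ≈ 14.2996

c = 14.3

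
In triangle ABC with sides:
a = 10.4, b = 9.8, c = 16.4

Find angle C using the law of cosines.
c² = a² + b² − 2ab·cos(C)  ⇒  cos(C) = (a² + b² − c²)/(2ab)
cos(C) = (10.4² + 9.8² − 16.4²)/(2·10.4·9.8) = (108.16 + 96.04 − 268.96)/203.84 = -64.76/203.84 ≈ -0.3177
C = arccos(-0.3177) ≈ 108.524°

C = 108.5°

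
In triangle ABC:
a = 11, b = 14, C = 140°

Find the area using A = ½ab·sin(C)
A = ½·a·b·sin(C) = ½·11·14·sin(140°)
sin(140°) ≈ 0.642788
A ≈ ½·154·0.642788 = 77·0.642788 ≈ 49.4946

Area = 49.49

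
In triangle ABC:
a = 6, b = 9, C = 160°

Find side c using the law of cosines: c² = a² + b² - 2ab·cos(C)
c² = 6² + 9² − 2·6·9·cos(160°)
cos(160°) ≈ -0.939693
c² ≈ 36 + 81 − 108·(-0.939693) ≈ 117 + 101.487 ≈ 218.487
c ≈ √218.487 ≈ 14.7813

c = 14.78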